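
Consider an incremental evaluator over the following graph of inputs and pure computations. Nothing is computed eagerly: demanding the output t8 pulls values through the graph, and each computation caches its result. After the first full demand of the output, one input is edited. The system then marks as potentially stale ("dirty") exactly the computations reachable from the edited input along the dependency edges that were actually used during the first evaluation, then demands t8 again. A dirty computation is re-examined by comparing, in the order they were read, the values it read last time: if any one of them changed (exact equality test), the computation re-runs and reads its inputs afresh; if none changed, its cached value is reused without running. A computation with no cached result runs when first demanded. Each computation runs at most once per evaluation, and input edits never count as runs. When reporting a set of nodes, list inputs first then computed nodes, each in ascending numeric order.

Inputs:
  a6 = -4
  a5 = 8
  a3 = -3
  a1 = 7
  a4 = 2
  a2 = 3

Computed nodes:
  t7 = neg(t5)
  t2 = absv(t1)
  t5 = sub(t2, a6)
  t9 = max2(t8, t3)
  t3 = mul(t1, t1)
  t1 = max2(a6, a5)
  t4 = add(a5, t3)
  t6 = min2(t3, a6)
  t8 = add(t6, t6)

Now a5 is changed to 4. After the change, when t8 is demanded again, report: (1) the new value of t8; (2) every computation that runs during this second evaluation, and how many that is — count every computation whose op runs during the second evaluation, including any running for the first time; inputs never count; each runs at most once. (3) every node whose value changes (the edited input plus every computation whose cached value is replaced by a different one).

Initial pass — values computed on the first demand:
  t1 = max2(-4, 8) = 8
  t3 = mul(8, 8) = 64
  t6 = min2(64, -4) = -4
  t8 = add(-4, -4) = -8

Second demand — change propagation:
  t1: re-runs because a5 8->4; new result 4.
  t3: re-runs because t1 8->4; t1 8->4; new result 16.
  t6: re-runs because t3 64->16; new result -4 (unchanged).
  t8: re-examined; everything it read last time is the same (t6 unchanged, t6 unchanged) — cache -8 kept, no run.

The important point: t6 recomputes to an identical value, and the output ends up unchanged.

t8 now evaluates to -8.
Run set: t1, t3, t6 (3 run).
Changed values: a5, t1, t3.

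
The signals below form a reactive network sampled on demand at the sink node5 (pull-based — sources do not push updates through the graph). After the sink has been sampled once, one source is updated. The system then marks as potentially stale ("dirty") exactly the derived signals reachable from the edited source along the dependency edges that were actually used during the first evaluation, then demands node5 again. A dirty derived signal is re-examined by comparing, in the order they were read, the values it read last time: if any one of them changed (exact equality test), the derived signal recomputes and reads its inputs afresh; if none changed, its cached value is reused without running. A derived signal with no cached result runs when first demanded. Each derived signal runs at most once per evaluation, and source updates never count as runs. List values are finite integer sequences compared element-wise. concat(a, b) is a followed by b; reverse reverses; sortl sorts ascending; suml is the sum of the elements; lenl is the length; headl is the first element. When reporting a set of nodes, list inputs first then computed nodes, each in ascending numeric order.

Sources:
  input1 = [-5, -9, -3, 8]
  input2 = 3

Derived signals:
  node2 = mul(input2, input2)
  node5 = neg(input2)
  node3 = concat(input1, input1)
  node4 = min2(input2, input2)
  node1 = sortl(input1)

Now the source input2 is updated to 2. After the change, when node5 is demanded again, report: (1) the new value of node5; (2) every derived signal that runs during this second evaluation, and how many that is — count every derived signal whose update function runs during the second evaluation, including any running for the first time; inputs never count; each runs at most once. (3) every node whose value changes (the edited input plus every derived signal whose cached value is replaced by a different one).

Initial pass — values computed on the first demand:
  node5 = neg(3) = -3

Second demand — change propagation:
  node5: re-runs because input2 3->2; new result -2.

node5 now evaluates to -2.
Run set: node5 (1 run).
Changed values: input2, node5.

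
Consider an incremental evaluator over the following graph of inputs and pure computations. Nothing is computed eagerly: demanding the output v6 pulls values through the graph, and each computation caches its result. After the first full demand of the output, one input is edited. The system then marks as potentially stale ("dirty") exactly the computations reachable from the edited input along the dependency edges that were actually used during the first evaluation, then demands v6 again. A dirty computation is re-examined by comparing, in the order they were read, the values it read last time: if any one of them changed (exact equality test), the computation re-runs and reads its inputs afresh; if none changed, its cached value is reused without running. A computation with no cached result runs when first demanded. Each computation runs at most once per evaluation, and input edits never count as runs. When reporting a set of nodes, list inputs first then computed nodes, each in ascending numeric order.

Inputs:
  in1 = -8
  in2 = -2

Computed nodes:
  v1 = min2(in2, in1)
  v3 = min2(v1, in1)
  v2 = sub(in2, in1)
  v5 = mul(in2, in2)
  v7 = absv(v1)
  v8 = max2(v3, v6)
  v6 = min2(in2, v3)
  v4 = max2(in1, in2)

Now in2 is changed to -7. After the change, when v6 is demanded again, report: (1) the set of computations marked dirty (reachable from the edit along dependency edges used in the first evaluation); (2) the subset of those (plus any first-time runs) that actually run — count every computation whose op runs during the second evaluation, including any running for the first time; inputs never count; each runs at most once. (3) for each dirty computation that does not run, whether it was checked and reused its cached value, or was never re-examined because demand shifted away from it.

Dirty set: v1, v3, v6.
Run set: v1, v6 (2 run).
Re-examined without running (cache reused): v3.
The important point: at v3 every value read last time is unchanged, so the dirty flag clears without a run.

Initial pass — values computed on the first demand:
  v1 = min2(-2, -8) = -8
  v3 = min2(-8, -8) = -8
  v6 = min2(-2, -8) = -8

Second demand — change propagation:
  v1: re-runs because in2 -2->-7; new result -8 (unchanged).
  v3: re-examined; everything it read last time is the same (v1 unchanged, in1 unchanged) — cache -8 kept, no run.
  v6: re-runs because in2 -2->-7; new result -8 (unchanged).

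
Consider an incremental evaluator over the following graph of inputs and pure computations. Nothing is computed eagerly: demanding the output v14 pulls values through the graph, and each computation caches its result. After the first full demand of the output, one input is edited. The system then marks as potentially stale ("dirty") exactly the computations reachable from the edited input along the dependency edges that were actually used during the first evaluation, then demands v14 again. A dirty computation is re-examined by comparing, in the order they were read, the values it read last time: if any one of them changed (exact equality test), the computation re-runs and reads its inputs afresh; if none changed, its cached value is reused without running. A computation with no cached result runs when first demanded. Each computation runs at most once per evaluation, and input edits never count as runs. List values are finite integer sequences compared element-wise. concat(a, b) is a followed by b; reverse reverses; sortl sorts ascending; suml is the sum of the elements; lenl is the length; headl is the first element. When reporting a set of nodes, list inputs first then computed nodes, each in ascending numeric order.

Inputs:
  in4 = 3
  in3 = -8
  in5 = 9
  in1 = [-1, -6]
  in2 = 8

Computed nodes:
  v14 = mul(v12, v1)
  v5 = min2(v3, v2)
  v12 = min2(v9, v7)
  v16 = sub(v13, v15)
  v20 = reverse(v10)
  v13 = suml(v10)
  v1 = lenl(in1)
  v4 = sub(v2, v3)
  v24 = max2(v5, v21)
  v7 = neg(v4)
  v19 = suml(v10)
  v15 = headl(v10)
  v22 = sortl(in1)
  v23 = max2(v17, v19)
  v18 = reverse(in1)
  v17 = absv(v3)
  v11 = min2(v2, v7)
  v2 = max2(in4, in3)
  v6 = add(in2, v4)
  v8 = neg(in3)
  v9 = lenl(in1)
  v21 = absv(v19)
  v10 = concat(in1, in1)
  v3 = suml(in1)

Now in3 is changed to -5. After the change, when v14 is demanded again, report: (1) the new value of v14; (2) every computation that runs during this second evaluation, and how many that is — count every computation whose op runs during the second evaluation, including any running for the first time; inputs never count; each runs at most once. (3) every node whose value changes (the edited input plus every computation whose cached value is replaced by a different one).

v14 now evaluates to -20.
Run set: v2 (1 run).
Changed values: in3.
The important point: v2 recomputes to an identical value, and the output ends up unchanged.

Initial pass — values computed on the first demand:
  v1 = lenl([-1, -6]) = 2
  v2 = max2(3, -8) = 3
  v3 = suml([-1, -6]) = -7
  v4 = sub(3, -7) = 10
  v7 = neg(10) = -10
  v9 = lenl([-1, -6]) = 2
  v12 = min2(2, -10) = -10
  v14 = mul(-10, 2) = -20

Second demand — change propagation:
  v2: re-runs because in3 -8->-5; new result 3 (unchanged).
  v4: re-examined; everything it read last time is the same (v2 unchanged, v3 unchanged) — cache 10 kept, no run.
  v7: re-examined; everything it read last time is the same (v4 unchanged) — cache -10 kept, no run.
  v12: re-examined; everything it read last time is the same (v9 unchanged, v7 unchanged) — cache -10 kept, no run.
  v14: re-examined; everything it read last time is the same (v12 unchanged, v1 unchanged) — cache -20 kept, no run.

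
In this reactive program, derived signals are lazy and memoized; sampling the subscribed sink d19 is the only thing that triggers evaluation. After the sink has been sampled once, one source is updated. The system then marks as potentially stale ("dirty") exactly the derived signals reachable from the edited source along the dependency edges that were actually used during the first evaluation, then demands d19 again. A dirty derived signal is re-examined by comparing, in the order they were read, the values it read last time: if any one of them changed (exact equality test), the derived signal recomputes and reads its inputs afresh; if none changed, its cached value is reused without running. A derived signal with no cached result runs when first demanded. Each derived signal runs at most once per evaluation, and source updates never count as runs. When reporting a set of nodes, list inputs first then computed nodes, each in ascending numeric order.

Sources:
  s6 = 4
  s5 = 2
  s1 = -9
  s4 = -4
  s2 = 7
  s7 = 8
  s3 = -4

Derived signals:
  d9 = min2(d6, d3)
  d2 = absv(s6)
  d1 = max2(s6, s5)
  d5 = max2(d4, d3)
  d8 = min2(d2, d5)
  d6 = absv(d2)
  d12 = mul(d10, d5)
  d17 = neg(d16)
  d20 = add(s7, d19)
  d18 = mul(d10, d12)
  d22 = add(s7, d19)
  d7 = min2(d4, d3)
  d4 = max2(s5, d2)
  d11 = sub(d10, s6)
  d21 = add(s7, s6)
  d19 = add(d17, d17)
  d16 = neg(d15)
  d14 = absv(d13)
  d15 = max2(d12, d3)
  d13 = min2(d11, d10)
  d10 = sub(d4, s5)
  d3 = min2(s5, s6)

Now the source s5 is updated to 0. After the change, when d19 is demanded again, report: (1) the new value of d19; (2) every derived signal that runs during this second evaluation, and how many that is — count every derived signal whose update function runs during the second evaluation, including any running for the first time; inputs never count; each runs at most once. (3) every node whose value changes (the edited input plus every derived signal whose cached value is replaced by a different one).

Demanding d19 again yields 32.
9 derived signals run: d3, d4, d5, d10, d12, d15, d16, d17, d19.
The nodes whose values change: s5, d3, d10, d12, d15, d16, d17, d19.

First demand of the output computes:
  d2 = absv(4) = 4
  d3 = min2(2, 4) = 2
  d4 = max2(2, 4) = 4
  d5 = max2(4, 2) = 4
  d10 = sub(4, 2) = 2
  d12 = mul(2, 4) = 8
  d15 = max2(8, 2) = 8
  d16 = neg(8) = -8
  d17 = neg(-8) = 8
  d19 = add(8, 8) = 16

After the edit, cleaning proceeds:
  d3: a read changed (s5 2->0) — executes, giving 0.
  d4: a read changed (s5 2->0) — executes, giving 4 — identical to its old value.
  d5: a read changed (d3 2->0) — executes, giving 4 — identical to its old value.
  d10: a read changed (s5 2->0) — executes, giving 4.
  d12: a read changed (d10 2->4) — executes, giving 16.
  d15: a read changed (d12 8->16; d3 2->0) — executes, giving 16.
  d16: a read changed (d15 8->16) — executes, giving -16.
  d17: a read changed (d16 -8->-16) — executes, giving 16.
  d19: a read changed (d17 8->16; d17 8->16) — executes, giving 32.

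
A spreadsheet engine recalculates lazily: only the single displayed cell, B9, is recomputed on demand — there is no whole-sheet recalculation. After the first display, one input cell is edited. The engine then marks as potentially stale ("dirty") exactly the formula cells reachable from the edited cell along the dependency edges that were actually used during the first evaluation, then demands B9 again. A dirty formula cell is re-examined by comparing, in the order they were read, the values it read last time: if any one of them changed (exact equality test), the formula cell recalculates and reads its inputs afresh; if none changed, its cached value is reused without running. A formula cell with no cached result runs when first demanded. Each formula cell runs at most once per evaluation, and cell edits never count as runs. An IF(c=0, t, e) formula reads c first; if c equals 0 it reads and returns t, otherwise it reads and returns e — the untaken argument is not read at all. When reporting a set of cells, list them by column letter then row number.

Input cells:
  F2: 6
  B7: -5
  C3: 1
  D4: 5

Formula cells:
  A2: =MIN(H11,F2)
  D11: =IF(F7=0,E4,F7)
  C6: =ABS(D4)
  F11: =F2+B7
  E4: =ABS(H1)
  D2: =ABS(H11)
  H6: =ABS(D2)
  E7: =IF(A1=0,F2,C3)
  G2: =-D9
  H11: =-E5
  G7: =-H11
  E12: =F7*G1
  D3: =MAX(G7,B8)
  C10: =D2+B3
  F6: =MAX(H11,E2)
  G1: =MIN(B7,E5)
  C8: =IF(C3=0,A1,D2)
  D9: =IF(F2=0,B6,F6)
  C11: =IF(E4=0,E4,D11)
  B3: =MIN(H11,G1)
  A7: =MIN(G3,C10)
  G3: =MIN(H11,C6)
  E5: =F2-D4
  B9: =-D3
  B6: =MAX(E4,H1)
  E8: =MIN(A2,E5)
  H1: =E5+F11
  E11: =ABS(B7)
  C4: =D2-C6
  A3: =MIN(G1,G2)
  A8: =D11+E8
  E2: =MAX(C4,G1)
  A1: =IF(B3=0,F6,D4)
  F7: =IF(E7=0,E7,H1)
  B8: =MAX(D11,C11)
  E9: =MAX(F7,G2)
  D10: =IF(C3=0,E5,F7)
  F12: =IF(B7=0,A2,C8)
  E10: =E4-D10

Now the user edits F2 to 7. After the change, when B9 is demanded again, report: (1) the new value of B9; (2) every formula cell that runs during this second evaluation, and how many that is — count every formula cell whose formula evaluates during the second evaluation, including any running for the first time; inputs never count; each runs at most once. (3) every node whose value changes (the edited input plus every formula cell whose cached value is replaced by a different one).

First evaluation (everything demanded from the output):
  E5 = 6 - 5 = 1
  F11 = 6 + -5 = 1
  G1 = MIN(-5, 1) = -5
  H1 = 1 + 1 = 2
  E4 = ABS(2) = 2
  H11 = -(1) = -1
  B3 = MIN(-1, -5) = -5
  A1 = IF(B3=0: B3=-5 -> else branch D4) = 5
  E7 = IF(A1=0: A1=5 -> else branch C3) = 1
  F7 = IF(E7=0: E7=1 -> else branch H1) = 2
  D11 = IF(F7=0: F7=2 -> else branch F7) = 2
  C11 = IF(E4=0: E4=2 -> else branch D11) = 2
  B8 = MAX(2, 2) = 2
  G7 = -(-1) = 1
  D3 = MAX(1, 2) = 2
  B9 = -(2) = -2

Propagation after the edit:
  E5: runs — F2 6->7; result 2.
  F11: runs — F2 6->7; result 2.
  G1: runs — E5 1->2; result -5 (same value as before).
  H1: runs — E5 1->2; F11 1->2; result 4.
  E4: runs — H1 2->4; result 4.
  H11: runs — E5 1->2; result -2.
  B3: runs — H11 -1->-2; result -5 (same value as before).
  A1: checked — values it read are unchanged (B3 unchanged, D4 unchanged); reused cached 5 without running.
  E7: checked — values it read are unchanged (A1 unchanged, C3 unchanged); reused cached 1 without running.
  F7: runs — H1 2->4; result 4.
  D11: runs — F7 2->4; F7 2->4; result 4.
  C11: runs — E4 2->4; D11 2->4; result 4.
  B8: runs — D11 2->4; C11 2->4; result 4.
  G7: runs — H11 -1->-2; result 2.
  D3: runs — G7 1->2; B8 2->4; result 4.
  B9: runs — D3 2->4; result -4.

Key observation: the cutoff stops propagation at A1 — its inputs' values are unchanged, so it reuses its cache.

New value of B9: -4.
Formula cells that run: B3, B8, B9, C11, D3, D11, E4, E5, F7, F11, G1, G7, H1, H11 — 14 in total.
Values that change: B8, B9, C11, D3, D11, E4, E5, F2, F7, F11, G7, H1, H11.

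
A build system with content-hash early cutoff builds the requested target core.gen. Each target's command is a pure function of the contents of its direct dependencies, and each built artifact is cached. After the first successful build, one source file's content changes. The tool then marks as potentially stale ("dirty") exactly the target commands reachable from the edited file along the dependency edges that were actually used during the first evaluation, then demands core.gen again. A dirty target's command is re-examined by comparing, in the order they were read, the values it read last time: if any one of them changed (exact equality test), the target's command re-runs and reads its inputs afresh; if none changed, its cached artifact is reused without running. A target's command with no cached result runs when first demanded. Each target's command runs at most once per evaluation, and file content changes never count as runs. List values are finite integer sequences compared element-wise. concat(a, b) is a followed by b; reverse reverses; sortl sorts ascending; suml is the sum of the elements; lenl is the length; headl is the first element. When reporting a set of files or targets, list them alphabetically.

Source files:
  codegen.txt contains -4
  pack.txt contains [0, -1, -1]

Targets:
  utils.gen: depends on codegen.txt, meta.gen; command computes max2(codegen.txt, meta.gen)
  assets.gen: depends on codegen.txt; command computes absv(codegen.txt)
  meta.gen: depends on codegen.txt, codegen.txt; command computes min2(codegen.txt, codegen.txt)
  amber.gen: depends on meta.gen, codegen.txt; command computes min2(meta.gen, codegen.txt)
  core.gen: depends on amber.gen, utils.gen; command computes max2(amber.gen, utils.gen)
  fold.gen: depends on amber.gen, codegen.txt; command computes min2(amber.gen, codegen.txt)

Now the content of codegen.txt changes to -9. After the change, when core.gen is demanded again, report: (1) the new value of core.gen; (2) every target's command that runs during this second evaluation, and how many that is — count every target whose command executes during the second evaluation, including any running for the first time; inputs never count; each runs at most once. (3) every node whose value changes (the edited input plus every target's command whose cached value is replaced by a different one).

New value of core.gen: -9.
Target commands that run: amber.gen, core.gen, meta.gen, utils.gen — 4 in total.
Values that change: amber.gen, codegen.txt, core.gen, meta.gen, utils.gen.

First evaluation (everything demanded from the output):
  meta.gen = min2(-4, -4) = -4
  amber.gen = min2(-4, -4) = -4
  utils.gen = max2(-4, -4) = -4
  core.gen = max2(-4, -4) = -4

Propagation after the edit:
  meta.gen: runs — codegen.txt -4->-9; codegen.txt -4->-9; result -9.
  amber.gen: runs — meta.gen -4->-9; codegen.txt -4->-9; result -9.
  utils.gen: runs — codegen.txt -4->-9; meta.gen -4->-9; result -9.
  core.gen: runs — amber.gen -4->-9; utils.gen -4->-9; result -9.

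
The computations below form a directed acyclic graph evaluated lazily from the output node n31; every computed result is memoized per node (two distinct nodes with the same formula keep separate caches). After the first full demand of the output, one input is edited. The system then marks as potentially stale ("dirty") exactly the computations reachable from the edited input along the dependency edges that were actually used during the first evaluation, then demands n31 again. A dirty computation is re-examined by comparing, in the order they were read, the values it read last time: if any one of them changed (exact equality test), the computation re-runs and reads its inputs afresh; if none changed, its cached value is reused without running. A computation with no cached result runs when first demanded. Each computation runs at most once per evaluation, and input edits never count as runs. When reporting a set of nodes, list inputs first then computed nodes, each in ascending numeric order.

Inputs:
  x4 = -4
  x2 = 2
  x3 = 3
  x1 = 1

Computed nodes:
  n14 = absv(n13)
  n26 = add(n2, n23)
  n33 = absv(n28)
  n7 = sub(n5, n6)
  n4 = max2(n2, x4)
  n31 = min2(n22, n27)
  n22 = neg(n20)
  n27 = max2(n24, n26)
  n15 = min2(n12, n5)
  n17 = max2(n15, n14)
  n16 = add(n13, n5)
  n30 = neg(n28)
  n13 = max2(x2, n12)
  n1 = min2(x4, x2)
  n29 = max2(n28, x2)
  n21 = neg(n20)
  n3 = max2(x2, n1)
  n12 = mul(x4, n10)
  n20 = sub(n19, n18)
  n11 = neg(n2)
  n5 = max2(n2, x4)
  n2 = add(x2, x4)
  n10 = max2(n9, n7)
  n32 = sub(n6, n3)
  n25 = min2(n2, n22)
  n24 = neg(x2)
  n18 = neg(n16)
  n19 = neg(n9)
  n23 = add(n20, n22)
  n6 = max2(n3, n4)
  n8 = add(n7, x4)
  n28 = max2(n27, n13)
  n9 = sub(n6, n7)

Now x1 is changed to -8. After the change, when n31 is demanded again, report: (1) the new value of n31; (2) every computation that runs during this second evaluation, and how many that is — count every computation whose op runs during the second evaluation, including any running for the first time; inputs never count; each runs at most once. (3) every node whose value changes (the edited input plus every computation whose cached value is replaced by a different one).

First demand of the output computes:
  n1 = min2(-4, 2) = -4
  n2 = add(2, -4) = -2
  n3 = max2(2, -4) = 2
  n4 = max2(-2, -4) = -2
  n5 = max2(-2, -4) = -2
  n6 = max2(2, -2) = 2
  n7 = sub(-2, 2) = -4
  n9 = sub(2, -4) = 6
  n10 = max2(6, -4) = 6
  n12 = mul(-4, 6) = -24
  n13 = max2(2, -24) = 2
  n16 = add(2, -2) = 0
  n18 = neg(0) = 0
  n19 = neg(6) = -6
  n20 = sub(-6, 0) = -6
  n22 = neg(-6) = 6
  n23 = add(-6, 6) = 0
  n24 = neg(2) = -2
  n26 = add(-2, 0) = -2
  n27 = max2(-2, -2) = -2
  n31 = min2(6, -2) = -2

After the edit, cleaning proceeds:
  no node depends on x1 at all; the second demand re-runs nothing.

Note the shortcut — nothing in the graph depends on x1 at all, so no recomputation happens.

Demanding n31 again yields -2.
0 computations run: none.
The nodes whose values change: x1.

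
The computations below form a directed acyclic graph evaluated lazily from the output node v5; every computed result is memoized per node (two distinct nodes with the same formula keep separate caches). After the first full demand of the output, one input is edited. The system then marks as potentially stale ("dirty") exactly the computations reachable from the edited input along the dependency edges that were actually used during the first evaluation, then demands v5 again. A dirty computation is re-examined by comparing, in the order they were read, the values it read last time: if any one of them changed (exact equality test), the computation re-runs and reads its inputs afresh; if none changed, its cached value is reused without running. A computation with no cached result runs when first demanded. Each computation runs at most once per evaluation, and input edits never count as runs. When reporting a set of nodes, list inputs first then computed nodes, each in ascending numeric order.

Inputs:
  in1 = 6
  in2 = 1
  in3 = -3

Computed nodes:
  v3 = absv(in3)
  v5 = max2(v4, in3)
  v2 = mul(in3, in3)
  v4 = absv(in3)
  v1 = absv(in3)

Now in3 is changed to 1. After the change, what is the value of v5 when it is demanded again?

Demanding v5 again yields 1.

First demand of the output computes:
  v4 = absv(-3) = 3
  v5 = max2(3, -3) = 3

After the edit, cleaning proceeds:
  v4: a read changed (in3 -3->1) — executes, giving 1.
  v5: a read changed (v4 3->1; in3 -3->1) — executes, giving 1.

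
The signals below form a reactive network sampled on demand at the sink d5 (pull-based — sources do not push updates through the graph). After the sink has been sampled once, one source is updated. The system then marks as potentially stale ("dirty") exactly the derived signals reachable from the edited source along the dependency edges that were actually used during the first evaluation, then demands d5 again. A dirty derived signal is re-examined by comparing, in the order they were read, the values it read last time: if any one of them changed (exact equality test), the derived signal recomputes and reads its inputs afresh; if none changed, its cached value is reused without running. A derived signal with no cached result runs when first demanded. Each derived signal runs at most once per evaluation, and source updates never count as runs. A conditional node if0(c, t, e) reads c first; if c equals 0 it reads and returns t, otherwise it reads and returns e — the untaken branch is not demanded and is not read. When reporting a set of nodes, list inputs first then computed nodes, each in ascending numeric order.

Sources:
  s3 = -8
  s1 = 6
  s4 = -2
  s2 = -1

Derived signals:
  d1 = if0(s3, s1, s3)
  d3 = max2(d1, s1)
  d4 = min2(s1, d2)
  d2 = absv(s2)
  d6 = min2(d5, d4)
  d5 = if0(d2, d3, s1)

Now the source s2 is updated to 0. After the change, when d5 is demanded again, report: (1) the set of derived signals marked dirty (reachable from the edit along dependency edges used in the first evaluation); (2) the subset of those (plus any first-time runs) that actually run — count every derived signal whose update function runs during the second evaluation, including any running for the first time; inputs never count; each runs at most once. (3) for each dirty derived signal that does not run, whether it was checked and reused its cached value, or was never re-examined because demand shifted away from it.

Initial pass — values computed on the first demand:
  d2 = absv(-1) = 1
  d5 = if0(d2=1 -> else branch s1) = 6

Second demand — change propagation:
  d1: newly demanded (no cache) — executes and yields -8.
  d2: re-runs because s2 -1->0; new result 0.
  d3: newly demanded (no cache) — executes and yields 6.
  d5: re-runs because d2 1->0; new result 6 (unchanged).

The important point: the flipped condition pulls in fresh nodes; d1, d3 run for the first time.

Dirty set: d2, d5.
Run set: d1, d2, d3, d5 (4 run).
All dirty derived signals ended up running.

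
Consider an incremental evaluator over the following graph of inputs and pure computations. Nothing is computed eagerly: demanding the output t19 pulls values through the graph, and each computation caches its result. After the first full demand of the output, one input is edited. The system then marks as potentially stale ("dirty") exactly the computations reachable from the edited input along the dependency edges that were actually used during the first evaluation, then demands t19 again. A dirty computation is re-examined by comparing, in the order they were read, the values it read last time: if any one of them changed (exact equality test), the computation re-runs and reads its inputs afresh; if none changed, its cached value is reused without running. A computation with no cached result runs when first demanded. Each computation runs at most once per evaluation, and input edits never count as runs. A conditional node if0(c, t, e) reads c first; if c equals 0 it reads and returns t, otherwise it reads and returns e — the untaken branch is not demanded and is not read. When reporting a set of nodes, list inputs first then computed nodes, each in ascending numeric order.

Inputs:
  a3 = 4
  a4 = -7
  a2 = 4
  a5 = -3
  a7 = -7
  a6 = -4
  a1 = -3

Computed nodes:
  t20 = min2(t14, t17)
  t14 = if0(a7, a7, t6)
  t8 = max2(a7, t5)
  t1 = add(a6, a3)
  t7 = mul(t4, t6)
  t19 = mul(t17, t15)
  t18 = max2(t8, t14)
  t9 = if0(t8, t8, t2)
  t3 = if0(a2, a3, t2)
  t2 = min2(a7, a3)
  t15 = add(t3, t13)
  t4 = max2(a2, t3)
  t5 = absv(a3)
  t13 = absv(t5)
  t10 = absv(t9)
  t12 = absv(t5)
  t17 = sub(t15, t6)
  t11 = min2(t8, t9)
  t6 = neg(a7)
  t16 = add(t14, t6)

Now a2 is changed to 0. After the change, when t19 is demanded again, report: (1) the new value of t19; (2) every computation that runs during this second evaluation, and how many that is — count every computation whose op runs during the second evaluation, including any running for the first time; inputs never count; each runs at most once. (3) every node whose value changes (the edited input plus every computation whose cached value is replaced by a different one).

Initial pass — values computed on the first demand:
  t2 = min2(-7, 4) = -7
  t3 = if0(a2=4 -> else branch t2) = -7
  t5 = absv(4) = 4
  t6 = neg(-7) = 7
  t13 = absv(4) = 4
  t15 = add(-7, 4) = -3
  t17 = sub(-3, 7) = -10
  t19 = mul(-10, -3) = 30

Second demand — change propagation:
  t3: re-runs because a2 4->0; new result 4.
  t15: re-runs because t3 -7->4; new result 8.
  t17: re-runs because t15 -3->8; new result 1.
  t19: re-runs because t17 -10->1; t15 -3->8; new result 8.

t19 now evaluates to 8.
Run set: t3, t15, t17, t19 (4 run).
Changed values: a2, t3, t15, t17, t19.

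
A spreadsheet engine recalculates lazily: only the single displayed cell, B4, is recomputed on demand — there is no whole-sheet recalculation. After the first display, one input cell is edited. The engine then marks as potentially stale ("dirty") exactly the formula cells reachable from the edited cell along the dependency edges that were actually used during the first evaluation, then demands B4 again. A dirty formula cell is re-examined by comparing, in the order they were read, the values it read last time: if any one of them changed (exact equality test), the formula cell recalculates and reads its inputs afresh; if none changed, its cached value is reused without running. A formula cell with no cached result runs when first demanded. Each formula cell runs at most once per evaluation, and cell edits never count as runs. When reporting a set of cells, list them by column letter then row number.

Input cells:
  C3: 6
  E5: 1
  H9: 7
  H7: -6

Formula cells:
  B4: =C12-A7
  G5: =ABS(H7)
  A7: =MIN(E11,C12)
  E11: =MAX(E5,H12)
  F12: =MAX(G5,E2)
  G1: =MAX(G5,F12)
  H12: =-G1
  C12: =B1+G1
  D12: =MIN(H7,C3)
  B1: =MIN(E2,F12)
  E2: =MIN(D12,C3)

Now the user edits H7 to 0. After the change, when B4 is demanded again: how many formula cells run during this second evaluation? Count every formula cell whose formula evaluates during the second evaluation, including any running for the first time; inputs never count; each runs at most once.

Formula cells that run: B1, C12, D12, E2, E11, F12, G1, G5, H12 — 9 in total.
Key observation: the cutoff stops propagation at A7 — its inputs' values are unchanged, so it reuses its cache.

First evaluation (everything demanded from the output):
  D12 = MIN(-6, 6) = -6
  E2 = MIN(-6, 6) = -6
  G5 = ABS(-6) = 6
  F12 = MAX(6, -6) = 6
  B1 = MIN(-6, 6) = -6
  G1 = MAX(6, 6) = 6
  C12 = -6 + 6 = 0
  H12 = -(6) = -6
  E11 = MAX(1, -6) = 1
  A7 = MIN(1, 0) = 0
  B4 = 0 - 0 = 0

Propagation after the edit:
  D12: runs — H7 -6->0; result 0.
  E2: runs — D12 -6->0; result 0.
  G5: runs — H7 -6->0; result 0.
  F12: runs — G5 6->0; E2 -6->0; result 0.
  B1: runs — E2 -6->0; F12 6->0; result 0.
  G1: runs — G5 6->0; F12 6->0; result 0.
  C12: runs — B1 -6->0; G1 6->0; result 0 (same value as before).
  H12: runs — G1 6->0; result 0.
  E11: runs — H12 -6->0; result 1 (same value as before).
  A7: checked — values it read are unchanged (E11 unchanged, C12 unchanged); reused cached 0 without running.
  B4: checked — values it read are unchanged (C12 unchanged, A7 unchanged); reused cached 0 without running.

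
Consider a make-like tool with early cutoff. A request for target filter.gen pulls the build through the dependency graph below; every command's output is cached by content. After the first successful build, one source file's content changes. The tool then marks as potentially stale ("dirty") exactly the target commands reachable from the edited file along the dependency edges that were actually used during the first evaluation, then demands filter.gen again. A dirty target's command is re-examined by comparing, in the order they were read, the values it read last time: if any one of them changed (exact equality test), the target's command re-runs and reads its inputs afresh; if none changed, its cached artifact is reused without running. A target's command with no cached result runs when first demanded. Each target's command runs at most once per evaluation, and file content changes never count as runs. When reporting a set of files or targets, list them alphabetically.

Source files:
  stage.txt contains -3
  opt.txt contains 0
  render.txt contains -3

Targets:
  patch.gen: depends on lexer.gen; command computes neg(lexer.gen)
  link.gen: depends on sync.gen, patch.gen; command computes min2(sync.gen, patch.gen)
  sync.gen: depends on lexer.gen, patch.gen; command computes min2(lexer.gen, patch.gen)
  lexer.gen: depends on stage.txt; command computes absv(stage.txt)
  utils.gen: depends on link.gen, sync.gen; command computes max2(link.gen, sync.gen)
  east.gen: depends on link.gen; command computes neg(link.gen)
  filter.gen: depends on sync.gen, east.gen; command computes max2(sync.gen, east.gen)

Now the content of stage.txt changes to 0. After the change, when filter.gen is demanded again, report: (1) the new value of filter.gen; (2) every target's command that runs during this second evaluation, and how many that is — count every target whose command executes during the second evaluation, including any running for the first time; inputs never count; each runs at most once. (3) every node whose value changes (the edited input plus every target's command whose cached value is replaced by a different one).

Demanding filter.gen again yields 0.
6 target commands run: east.gen, filter.gen, lexer.gen, link.gen, patch.gen, sync.gen.
The nodes whose values change: east.gen, filter.gen, lexer.gen, link.gen, patch.gen, stage.txt, sync.gen.

First demand of the output computes:
  lexer.gen = absv(-3) = 3
  patch.gen = neg(3) = -3
  sync.gen = min2(3, -3) = -3
  link.gen = min2(-3, -3) = -3
  east.gen = neg(-3) = 3
  filter.gen = max2(-3, 3) = 3

After the edit, cleaning proceeds:
  lexer.gen: a read changed (stage.txt -3->0) — executes, giving 0.
  patch.gen: a read changed (lexer.gen 3->0) — executes, giving 0.
  sync.gen: a read changed (lexer.gen 3->0; patch.gen -3->0) — executes, giving 0.
  link.gen: a read changed (sync.gen -3->0; patch.gen -3->0) — executes, giving 0.
  east.gen: a read changed (link.gen -3->0) — executes, giving 0.
  filter.gen: a read changed (sync.gen -3->0; east.gen 3->0) — executes, giving 0.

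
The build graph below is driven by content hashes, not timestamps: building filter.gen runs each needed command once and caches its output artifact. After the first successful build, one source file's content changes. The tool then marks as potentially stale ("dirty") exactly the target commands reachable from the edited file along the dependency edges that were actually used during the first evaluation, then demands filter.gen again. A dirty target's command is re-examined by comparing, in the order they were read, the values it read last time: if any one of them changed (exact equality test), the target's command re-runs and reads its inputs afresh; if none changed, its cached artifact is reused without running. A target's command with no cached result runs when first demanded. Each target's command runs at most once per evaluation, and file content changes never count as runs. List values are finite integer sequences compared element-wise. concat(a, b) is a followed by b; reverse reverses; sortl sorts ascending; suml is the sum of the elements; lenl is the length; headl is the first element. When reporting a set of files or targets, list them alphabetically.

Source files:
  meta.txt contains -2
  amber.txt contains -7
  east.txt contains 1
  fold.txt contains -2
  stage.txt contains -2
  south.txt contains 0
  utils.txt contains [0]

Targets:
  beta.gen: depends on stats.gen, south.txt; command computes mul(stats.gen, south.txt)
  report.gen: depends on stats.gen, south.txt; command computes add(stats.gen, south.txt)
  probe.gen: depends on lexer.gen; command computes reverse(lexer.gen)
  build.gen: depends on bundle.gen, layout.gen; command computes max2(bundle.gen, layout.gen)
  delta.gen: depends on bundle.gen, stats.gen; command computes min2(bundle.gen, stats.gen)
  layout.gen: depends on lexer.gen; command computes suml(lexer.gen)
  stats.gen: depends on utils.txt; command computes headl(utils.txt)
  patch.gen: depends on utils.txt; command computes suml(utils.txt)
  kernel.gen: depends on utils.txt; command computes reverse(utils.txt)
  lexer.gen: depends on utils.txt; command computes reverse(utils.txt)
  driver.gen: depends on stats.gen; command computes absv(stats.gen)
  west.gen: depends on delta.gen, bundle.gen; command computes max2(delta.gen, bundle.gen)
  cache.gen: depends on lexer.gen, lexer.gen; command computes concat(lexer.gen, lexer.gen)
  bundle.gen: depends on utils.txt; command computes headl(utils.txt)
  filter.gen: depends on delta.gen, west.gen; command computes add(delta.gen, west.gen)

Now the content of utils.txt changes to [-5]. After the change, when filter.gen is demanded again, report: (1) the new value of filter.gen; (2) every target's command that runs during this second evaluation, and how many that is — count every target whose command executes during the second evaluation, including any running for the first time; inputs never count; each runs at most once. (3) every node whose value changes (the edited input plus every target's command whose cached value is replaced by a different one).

Initial pass — values computed on the first demand:
  bundle.gen = headl([0]) = 0
  stats.gen = headl([0]) = 0
  delta.gen = min2(0, 0) = 0
  west.gen = max2(0, 0) = 0
  filter.gen = add(0, 0) = 0

Second demand — change propagation:
  bundle.gen: re-runs because utils.txt [0]->[-5]; new result -5.
  stats.gen: re-runs because utils.txt [0]->[-5]; new result -5.
  delta.gen: re-runs because bundle.gen 0->-5; stats.gen 0->-5; new result -5.
  west.gen: re-runs because delta.gen 0->-5; bundle.gen 0->-5; new result -5.
  filter.gen: re-runs because delta.gen 0->-5; west.gen 0->-5; new result -10.

filter.gen now evaluates to -10.
Run set: bundle.gen, delta.gen, filter.gen, stats.gen, west.gen (5 run).
Changed values: bundle.gen, delta.gen, filter.gen, stats.gen, utils.txt, west.gen.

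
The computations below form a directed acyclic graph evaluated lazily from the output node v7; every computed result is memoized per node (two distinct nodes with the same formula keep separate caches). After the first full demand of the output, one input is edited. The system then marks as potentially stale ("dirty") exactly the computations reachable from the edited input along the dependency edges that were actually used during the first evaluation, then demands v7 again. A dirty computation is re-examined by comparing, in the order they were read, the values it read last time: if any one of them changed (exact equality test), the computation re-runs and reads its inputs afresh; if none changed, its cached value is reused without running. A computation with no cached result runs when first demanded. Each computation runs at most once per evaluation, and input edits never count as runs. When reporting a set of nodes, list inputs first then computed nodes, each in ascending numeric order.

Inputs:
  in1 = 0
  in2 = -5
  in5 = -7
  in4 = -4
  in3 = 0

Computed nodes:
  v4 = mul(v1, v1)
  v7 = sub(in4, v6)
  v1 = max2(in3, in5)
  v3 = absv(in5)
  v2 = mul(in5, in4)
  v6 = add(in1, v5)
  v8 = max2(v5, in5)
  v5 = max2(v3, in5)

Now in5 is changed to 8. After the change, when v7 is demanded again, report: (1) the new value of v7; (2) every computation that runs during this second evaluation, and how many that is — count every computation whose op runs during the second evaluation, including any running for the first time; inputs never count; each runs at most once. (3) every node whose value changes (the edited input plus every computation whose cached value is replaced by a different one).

First demand of the output computes:
  v3 = absv(-7) = 7
  v5 = max2(7, -7) = 7
  v6 = add(0, 7) = 7
  v7 = sub(-4, 7) = -11

After the edit, cleaning proceeds:
  v3: a read changed (in5 -7->8) — executes, giving 8.
  v5: a read changed (v3 7->8; in5 -7->8) — executes, giving 8.
  v6: a read changed (v5 7->8) — executes, giving 8.
  v7: a read changed (v6 7->8) — executes, giving -12.

Demanding v7 again yields -12.
4 computations run: v3, v5, v6, v7.
The nodes whose values change: in5, v3, v5, v6, v7.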